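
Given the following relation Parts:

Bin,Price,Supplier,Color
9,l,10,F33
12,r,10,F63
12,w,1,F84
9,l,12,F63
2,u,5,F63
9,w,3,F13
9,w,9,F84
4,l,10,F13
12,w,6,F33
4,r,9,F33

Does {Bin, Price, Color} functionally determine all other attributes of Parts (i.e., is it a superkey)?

Yes

All 10 rows have distinct {Bin, Price, Color} values, so {Bin, Price, Color} → (all attributes) holds and {Bin, Price, Color} is a superkey.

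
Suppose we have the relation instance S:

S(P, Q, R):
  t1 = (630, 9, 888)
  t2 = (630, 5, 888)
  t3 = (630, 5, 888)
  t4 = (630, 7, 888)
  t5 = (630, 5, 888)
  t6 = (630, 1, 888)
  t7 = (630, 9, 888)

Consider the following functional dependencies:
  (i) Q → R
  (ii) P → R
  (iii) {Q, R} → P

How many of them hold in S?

3

(i) Q → R: every LHS value maps to a single RHS value — holds.
(ii) P → R: every LHS value maps to a single RHS value — holds.
(iii) {Q, R} → P: every LHS value maps to a single RHS value — holds.
3 of the 3 dependencies hold.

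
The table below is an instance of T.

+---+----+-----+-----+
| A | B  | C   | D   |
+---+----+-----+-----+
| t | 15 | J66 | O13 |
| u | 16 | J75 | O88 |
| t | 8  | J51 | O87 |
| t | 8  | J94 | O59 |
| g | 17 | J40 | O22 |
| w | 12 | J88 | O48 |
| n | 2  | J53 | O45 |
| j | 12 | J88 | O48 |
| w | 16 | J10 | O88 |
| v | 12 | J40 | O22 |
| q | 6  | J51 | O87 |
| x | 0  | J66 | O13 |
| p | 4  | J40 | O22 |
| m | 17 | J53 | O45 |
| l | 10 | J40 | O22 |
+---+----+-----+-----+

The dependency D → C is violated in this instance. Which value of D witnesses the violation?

D=O13: 2 rows → C = J66, J66 ✓
D=O88: 2 rows → C takes values {J75, J10} — violation
D=O87: 2 rows → C = J51, J51 ✓
D=O59: 1 row → C = J94 ✓
D=O22: 4 rows → C = J40, J40, J40, J40 ✓
D=O48: 2 rows → C = J88, J88 ✓
D=O45: 2 rows → C = J53, J53 ✓
The only D value with inconsistent C is D=O88.

O88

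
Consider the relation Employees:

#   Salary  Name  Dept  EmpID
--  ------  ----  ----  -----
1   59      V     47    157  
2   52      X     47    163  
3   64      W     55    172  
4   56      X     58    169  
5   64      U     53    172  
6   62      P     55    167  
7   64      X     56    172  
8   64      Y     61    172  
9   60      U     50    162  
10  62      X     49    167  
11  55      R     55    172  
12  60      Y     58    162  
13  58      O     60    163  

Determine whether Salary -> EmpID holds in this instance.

Yes

Salary=59: row 1 → EmpID = 157 ✓
Salary=52: row 2 → EmpID = 163 ✓
Salary=64: rows 3, 5, 7, 8 → EmpID = 172, 172, 172, 172 ✓
Salary=56: row 4 → EmpID = 169 ✓
Salary=62: rows 6, 10 → EmpID = 167, 167 ✓
Salary=60: rows 9, 12 → EmpID = 162, 162 ✓
Salary=55: row 11 → EmpID = 172 ✓
Salary=58: row 13 → EmpID = 163 ✓
Every Salary value is associated with a single EmpID value, so Salary -> EmpID holds.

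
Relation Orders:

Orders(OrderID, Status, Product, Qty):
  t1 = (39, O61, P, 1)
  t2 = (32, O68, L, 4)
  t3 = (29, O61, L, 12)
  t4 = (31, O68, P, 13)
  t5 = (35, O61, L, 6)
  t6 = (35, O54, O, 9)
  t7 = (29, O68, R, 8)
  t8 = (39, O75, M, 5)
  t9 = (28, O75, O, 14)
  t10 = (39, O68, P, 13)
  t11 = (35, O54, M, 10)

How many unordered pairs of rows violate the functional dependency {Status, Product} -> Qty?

(Status=O61, Product=L): violating pairs (3,5) — 1 pair.
(Status=O68, Product=P): all 2 rows agree on Qty — 0 pairs.

1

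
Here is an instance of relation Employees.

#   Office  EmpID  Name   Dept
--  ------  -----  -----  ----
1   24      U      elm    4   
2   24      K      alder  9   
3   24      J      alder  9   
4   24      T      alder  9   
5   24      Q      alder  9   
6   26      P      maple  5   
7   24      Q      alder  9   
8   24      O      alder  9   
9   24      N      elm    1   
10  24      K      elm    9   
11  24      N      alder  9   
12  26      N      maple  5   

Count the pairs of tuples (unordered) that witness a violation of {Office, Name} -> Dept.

(Office=24, Name=elm): violating pairs (1,9), (1,10), (9,10) — 3 pairs.
(Office=24, Name=alder): all 7 rows agree on Dept — 0 pairs.
(Office=26, Name=maple): all 2 rows agree on Dept — 0 pairs.

3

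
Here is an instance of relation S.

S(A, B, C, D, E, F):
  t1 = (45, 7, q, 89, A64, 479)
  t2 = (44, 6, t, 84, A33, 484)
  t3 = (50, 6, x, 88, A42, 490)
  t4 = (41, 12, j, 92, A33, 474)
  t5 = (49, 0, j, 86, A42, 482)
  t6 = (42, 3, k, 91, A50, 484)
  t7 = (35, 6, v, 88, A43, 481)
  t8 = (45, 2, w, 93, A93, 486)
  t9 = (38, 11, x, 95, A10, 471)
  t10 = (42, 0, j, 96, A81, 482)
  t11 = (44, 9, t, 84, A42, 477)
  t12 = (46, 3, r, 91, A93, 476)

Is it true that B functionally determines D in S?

B=7: row 1 → D = 89 ✓
B=6: rows 2, 3, 7 → D takes values {84, 88} — violation
B=12: row 4 → D = 92 ✓
B=0: rows 5, 10 → D takes values {86, 96} — violation
B=3: rows 6, 12 → D = 91, 91 ✓
B=2: row 8 → D = 93 ✓
B=11: row 9 → D = 95 ✓
B=9: row 11 → D = 84 ✓
Two rows agree on B but differ on D, so B -> D does not hold.

No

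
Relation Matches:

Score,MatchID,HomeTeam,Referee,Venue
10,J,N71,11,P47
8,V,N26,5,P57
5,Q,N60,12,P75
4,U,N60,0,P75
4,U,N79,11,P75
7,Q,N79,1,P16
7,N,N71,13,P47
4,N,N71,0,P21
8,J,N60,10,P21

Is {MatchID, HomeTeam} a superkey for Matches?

Two distinct rows share (MatchID=N, HomeTeam=N71), so {MatchID, HomeTeam} does not determine every attribute — not a superkey.

No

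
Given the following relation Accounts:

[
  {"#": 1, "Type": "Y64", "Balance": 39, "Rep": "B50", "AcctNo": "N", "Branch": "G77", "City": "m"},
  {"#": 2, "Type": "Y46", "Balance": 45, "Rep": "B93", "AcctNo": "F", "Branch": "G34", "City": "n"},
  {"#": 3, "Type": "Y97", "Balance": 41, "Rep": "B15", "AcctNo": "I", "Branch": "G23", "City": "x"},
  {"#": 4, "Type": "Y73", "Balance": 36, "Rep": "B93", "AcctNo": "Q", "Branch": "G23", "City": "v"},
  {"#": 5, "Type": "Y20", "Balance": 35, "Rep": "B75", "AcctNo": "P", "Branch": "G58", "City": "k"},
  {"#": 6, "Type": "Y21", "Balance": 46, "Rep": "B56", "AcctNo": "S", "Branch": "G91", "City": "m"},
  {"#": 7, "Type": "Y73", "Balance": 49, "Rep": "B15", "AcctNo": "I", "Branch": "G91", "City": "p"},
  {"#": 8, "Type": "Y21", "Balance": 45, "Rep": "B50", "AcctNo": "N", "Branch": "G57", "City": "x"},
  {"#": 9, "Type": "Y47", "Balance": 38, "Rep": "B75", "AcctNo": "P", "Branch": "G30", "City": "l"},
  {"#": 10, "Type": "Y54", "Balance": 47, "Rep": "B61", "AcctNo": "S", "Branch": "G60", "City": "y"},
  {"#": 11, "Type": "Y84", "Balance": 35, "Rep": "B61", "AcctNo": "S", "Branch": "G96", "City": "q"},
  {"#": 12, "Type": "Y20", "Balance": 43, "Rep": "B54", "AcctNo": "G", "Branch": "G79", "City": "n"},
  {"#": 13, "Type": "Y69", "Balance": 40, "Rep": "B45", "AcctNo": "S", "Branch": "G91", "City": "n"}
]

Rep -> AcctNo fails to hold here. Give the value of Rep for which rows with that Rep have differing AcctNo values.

B93

Rep=B50: rows 1, 8 → AcctNo = N, N ✓
Rep=B93: rows 2, 4 → AcctNo takes values {F, Q} — violation
Rep=B15: rows 3, 7 → AcctNo = I, I ✓
Rep=B75: rows 5, 9 → AcctNo = P, P ✓
Rep=B56: row 6 → AcctNo = S ✓
Rep=B61: rows 10, 11 → AcctNo = S, S ✓
Rep=B54: row 12 → AcctNo = G ✓
Rep=B45: row 13 → AcctNo = S ✓
The only Rep value with inconsistent AcctNo is Rep=B93.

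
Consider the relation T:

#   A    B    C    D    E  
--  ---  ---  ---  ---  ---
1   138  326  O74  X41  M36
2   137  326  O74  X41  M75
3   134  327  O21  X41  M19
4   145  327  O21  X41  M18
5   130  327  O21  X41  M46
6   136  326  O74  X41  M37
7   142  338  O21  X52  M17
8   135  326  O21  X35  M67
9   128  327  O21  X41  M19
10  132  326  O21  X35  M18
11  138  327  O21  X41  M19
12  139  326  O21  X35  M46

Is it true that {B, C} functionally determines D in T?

Yes

(B=326, C=O74): rows 1, 2, 6 → D = X41, X41, X41 ✓
(B=327, C=O21): rows 3, 4, 5, 9, 11 → D = X41, X41, X41, X41, X41 ✓
(B=338, C=O21): row 7 → D = X52 ✓
(B=326, C=O21): rows 8, 10, 12 → D = X35, X35, X35 ✓
Every {B, C} value is associated with a single D value, so {B, C} -> D holds.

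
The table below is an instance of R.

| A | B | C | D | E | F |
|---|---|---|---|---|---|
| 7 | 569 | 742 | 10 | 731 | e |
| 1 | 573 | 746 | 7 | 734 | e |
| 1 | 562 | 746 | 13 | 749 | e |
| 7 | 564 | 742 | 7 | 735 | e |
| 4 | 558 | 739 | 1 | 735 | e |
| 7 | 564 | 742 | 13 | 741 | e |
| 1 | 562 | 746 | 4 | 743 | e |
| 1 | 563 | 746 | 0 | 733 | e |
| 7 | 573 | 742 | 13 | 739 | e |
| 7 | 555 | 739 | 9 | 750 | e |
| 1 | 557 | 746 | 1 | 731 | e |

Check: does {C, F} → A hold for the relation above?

(C=742, F=e): 4 rows → A = 7, 7, 7, 7 ✓
(C=746, F=e): 5 rows → A = 1, 1, 1, 1, 1 ✓
(C=739, F=e): 2 rows → A takes values {4, 7} — violation
Two rows agree on {C, F} but differ on A, so {C, F} → A does not hold.

No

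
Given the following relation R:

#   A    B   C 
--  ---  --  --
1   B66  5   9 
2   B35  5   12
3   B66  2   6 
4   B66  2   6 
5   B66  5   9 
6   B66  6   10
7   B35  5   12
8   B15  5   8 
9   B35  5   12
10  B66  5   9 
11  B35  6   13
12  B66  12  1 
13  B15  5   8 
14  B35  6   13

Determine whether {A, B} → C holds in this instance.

Yes

(A=B66, B=5): rows 1, 5, 10 → C = 9, 9, 9 ✓
(A=B35, B=5): rows 2, 7, 9 → C = 12, 12, 12 ✓
(A=B66, B=2): rows 3, 4 → C = 6, 6 ✓
(A=B66, B=6): row 6 → C = 10 ✓
(A=B15, B=5): rows 8, 13 → C = 8, 8 ✓
(A=B35, B=6): rows 11, 14 → C = 13, 13 ✓
(A=B66, B=12): row 12 → C = 1 ✓
Every {A, B} value is associated with a single C value, so {A, B} → C holds.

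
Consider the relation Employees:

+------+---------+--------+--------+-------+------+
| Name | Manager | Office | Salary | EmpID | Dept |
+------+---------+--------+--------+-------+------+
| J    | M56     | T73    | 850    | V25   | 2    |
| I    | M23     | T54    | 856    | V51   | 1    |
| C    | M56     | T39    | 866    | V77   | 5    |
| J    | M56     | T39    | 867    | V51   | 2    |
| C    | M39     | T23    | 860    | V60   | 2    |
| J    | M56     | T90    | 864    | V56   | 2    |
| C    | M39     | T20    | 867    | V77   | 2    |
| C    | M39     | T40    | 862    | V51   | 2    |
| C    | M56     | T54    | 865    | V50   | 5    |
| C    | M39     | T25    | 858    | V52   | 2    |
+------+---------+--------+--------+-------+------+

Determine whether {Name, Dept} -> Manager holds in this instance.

(Name=J, Dept=2): 3 rows → Manager = M56, M56, M56 ✓
(Name=I, Dept=1): 1 row → Manager = M23 ✓
(Name=C, Dept=5): 2 rows → Manager = M56, M56 ✓
(Name=C, Dept=2): 4 rows → Manager = M39, M39, M39, M39 ✓
Every {Name, Dept} value is associated with a single Manager value, so {Name, Dept} -> Manager holds.

Yes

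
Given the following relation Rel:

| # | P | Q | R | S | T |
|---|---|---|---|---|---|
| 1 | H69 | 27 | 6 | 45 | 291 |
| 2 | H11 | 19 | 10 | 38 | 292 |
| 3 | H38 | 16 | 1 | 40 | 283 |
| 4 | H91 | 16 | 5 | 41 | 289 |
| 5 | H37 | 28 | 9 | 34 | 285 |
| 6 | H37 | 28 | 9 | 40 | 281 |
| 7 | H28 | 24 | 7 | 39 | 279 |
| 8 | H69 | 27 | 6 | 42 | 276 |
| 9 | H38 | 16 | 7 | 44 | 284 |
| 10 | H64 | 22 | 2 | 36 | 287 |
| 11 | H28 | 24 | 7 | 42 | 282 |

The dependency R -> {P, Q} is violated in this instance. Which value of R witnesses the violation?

R=6: rows 1, 8 → {P,Q} = (H69, 27), (H69, 27) ✓
R=10: row 2 → {P,Q} = (H11, 19) ✓
R=1: row 3 → {P,Q} = (H38, 16) ✓
R=5: row 4 → {P,Q} = (H91, 16) ✓
R=9: rows 5, 6 → {P,Q} = (H37, 28), (H37, 28) ✓
R=7: rows 7, 9, 11 → {P,Q} takes values {(H28, 24), (H38, 16)} — violation
R=2: row 10 → {P,Q} = (H64, 22) ✓
The only R value with inconsistent RHS is R=7.

7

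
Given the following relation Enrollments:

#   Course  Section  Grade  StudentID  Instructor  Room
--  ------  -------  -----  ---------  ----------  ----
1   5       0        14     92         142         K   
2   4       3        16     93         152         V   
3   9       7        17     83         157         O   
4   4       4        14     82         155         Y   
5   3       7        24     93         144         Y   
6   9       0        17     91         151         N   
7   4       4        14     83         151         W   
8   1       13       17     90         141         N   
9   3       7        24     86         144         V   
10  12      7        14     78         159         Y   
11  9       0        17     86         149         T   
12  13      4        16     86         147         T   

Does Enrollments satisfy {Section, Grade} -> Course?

Yes

(Section=0, Grade=14): row 1 → Course = 5 ✓
(Section=3, Grade=16): row 2 → Course = 4 ✓
(Section=7, Grade=17): row 3 → Course = 9 ✓
(Section=4, Grade=14): rows 4, 7 → Course = 4, 4 ✓
(Section=7, Grade=24): rows 5, 9 → Course = 3, 3 ✓
(Section=0, Grade=17): rows 6, 11 → Course = 9, 9 ✓
(Section=13, Grade=17): row 8 → Course = 1 ✓
(Section=7, Grade=14): row 10 → Course = 12 ✓
(Section=4, Grade=16): row 12 → Course = 13 ✓
Every {Section, Grade} value is associated with a single Course value, so {Section, Grade} -> Course holds.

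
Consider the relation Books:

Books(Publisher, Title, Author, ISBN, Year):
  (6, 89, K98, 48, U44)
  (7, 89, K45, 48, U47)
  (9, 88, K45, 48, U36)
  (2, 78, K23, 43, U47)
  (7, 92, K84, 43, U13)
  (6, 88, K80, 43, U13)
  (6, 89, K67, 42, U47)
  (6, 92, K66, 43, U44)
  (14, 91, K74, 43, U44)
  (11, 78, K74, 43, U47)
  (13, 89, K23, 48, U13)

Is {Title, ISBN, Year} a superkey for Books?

No

Two distinct rows share (Title=78, ISBN=43, Year=U47), so {Title, ISBN, Year} does not determine every attribute — not a superkey.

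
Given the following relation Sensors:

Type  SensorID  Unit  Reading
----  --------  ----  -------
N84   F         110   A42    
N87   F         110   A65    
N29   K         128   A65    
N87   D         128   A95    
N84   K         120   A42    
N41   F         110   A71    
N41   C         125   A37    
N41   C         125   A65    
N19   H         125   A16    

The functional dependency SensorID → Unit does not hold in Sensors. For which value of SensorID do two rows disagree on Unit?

K

SensorID=F: 3 rows → Unit = 110, 110, 110 ✓
SensorID=K: 2 rows → Unit takes values {128, 120} — violation
SensorID=D: 1 row → Unit = 128 ✓
SensorID=C: 2 rows → Unit = 125, 125 ✓
SensorID=H: 1 row → Unit = 125 ✓
The only SensorID value with inconsistent Unit is SensorID=K.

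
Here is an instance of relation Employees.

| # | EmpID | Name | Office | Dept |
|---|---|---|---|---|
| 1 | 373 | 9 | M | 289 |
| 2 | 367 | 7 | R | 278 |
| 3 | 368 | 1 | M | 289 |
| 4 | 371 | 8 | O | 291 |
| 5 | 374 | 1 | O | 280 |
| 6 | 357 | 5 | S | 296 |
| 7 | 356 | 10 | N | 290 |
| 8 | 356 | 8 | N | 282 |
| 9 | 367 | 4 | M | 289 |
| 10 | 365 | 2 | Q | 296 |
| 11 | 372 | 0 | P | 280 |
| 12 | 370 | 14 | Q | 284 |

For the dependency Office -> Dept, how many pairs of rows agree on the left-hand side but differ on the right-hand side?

Office=M: all 3 rows agree on Dept — 0 pairs.
Office=O: violating pairs (4,5) — 1 pair.
Office=N: violating pairs (7,8) — 1 pair.
Office=Q: violating pairs (10,12) — 1 pair.

3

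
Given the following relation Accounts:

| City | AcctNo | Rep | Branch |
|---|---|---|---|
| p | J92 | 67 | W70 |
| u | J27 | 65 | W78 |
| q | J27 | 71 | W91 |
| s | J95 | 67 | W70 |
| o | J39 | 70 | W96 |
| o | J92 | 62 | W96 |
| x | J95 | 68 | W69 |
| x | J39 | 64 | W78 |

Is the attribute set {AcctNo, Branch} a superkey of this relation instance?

All 8 rows have distinct {AcctNo, Branch} values, so {AcctNo, Branch} → (all attributes) holds and {AcctNo, Branch} is a superkey.

Yes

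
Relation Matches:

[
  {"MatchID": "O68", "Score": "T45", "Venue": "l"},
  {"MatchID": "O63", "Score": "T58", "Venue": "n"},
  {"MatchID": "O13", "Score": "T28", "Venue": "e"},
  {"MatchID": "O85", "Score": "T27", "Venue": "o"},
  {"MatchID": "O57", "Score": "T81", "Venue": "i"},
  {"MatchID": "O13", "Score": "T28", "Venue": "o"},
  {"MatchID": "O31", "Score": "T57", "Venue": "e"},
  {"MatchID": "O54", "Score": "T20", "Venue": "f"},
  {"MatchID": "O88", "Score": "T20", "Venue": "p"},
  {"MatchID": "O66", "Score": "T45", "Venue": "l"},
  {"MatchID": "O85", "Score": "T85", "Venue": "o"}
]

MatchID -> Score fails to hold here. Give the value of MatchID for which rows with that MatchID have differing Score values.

O85

MatchID=O68: 1 row → Score = T45 ✓
MatchID=O63: 1 row → Score = T58 ✓
MatchID=O13: 2 rows → Score = T28, T28 ✓
MatchID=O85: 2 rows → Score takes values {T27, T85} — violation
MatchID=O57: 1 row → Score = T81 ✓
MatchID=O31: 1 row → Score = T57 ✓
MatchID=O54: 1 row → Score = T20 ✓
MatchID=O88: 1 row → Score = T20 ✓
MatchID=O66: 1 row → Score = T45 ✓
The only MatchID value with inconsistent Score is MatchID=O85.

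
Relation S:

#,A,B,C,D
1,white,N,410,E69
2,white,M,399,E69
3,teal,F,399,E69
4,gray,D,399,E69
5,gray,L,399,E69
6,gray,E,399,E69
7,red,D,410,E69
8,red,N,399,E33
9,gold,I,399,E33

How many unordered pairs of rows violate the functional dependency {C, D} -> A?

(C=410, D=E69): violating pairs (1,7) — 1 pair.
(C=399, D=E69): violating pairs (2,3), (2,4), (2,5), (2,6), (3,4), (3,5), (3,6) — 7 pairs.
(C=399, D=E33): violating pairs (8,9) — 1 pair.

9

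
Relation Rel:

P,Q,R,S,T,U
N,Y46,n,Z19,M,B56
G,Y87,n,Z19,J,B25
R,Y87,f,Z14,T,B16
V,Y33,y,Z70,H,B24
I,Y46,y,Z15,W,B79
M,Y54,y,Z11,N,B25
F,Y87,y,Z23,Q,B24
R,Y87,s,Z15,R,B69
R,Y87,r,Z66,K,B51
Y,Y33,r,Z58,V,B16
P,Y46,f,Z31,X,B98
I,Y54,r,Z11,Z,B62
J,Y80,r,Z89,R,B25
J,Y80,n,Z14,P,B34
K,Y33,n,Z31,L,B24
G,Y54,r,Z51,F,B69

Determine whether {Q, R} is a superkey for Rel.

Two distinct rows share (Q=Y54, R=r), so {Q, R} does not determine every attribute — not a superkey.

No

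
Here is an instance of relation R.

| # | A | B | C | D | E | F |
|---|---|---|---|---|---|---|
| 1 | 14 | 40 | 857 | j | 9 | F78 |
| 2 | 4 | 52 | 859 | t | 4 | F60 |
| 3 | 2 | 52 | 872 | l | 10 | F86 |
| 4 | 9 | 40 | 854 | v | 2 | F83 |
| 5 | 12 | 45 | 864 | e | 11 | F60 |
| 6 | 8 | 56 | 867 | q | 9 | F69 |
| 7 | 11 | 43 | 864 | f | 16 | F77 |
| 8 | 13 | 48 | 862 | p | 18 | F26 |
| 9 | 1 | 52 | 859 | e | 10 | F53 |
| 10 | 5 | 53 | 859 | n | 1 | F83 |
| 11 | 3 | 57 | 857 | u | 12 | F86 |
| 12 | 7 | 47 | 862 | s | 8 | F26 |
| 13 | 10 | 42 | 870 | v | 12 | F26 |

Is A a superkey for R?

Yes

All 13 rows have distinct A values, so A → (all attributes) holds and A is a superkey.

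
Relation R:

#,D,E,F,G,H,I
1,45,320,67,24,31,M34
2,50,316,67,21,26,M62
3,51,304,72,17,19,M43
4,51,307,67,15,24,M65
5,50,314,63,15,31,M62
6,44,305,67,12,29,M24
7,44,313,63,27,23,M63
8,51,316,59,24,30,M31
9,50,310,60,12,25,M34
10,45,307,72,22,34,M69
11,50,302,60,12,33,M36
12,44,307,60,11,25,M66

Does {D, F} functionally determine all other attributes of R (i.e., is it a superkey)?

No

Rows 9 and 11 have the same {D, F} value (D=50, F=60) but are distinct tuples, so {D, F} does not determine every attribute — not a superkey.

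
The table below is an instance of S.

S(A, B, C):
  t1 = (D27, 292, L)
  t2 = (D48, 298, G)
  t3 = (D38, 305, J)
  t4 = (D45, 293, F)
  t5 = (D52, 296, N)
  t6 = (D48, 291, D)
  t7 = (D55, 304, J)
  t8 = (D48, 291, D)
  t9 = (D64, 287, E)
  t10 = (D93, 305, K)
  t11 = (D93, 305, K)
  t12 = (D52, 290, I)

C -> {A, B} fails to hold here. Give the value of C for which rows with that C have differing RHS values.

C=L: row 1 → {A,B} = (D27, 292) ✓
C=G: row 2 → {A,B} = (D48, 298) ✓
C=J: rows 3, 7 → {A,B} takes values {(D38, 305), (D55, 304)} — violation
C=F: row 4 → {A,B} = (D45, 293) ✓
C=N: row 5 → {A,B} = (D52, 296) ✓
C=D: rows 6, 8 → {A,B} = (D48, 291), (D48, 291) ✓
C=E: row 9 → {A,B} = (D64, 287) ✓
C=K: rows 10, 11 → {A,B} = (D93, 305), (D93, 305) ✓
C=I: row 12 → {A,B} = (D52, 290) ✓
The only C value with inconsistent RHS is C=J.

J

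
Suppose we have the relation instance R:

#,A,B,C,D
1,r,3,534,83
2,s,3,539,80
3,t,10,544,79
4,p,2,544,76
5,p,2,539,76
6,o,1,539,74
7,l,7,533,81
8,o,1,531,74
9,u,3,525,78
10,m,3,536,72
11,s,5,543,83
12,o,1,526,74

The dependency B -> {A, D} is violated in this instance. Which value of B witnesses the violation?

3

B=3: rows 1, 2, 9, 10 → {A,D} takes values {(r, 83), (s, 80), (u, 78), (m, 72)} — violation
B=10: row 3 → {A,D} = (t, 79) ✓
B=2: rows 4, 5 → {A,D} = (p, 76), (p, 76) ✓
B=1: rows 6, 8, 12 → {A,D} = (o, 74), (o, 74), (o, 74) ✓
B=7: row 7 → {A,D} = (l, 81) ✓
B=5: row 11 → {A,D} = (s, 83) ✓
The only B value with inconsistent RHS is B=3.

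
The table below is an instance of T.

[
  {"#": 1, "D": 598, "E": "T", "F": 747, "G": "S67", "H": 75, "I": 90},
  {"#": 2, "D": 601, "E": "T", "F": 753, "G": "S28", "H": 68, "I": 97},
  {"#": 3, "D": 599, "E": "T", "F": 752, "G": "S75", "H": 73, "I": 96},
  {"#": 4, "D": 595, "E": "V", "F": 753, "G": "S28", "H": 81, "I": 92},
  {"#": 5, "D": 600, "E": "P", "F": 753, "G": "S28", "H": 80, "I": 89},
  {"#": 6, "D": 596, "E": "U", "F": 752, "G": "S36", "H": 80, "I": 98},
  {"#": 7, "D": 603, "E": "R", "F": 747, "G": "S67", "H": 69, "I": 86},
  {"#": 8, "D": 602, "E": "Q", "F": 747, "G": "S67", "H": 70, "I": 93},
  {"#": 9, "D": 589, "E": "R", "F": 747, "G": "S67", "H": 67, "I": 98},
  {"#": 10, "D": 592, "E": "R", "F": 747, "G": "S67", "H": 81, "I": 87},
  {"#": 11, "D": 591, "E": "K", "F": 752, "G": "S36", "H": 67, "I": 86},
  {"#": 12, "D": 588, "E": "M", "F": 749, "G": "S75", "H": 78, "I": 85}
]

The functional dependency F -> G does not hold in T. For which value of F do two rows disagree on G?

752

F=747: rows 1, 7, 8, 9, 10 → G = S67, S67, S67, S67, S67 ✓
F=753: rows 2, 4, 5 → G = S28, S28, S28 ✓
F=752: rows 3, 6, 11 → G takes values {S75, S36} — violation
F=749: row 12 → G = S75 ✓
The only F value with inconsistent G is F=752.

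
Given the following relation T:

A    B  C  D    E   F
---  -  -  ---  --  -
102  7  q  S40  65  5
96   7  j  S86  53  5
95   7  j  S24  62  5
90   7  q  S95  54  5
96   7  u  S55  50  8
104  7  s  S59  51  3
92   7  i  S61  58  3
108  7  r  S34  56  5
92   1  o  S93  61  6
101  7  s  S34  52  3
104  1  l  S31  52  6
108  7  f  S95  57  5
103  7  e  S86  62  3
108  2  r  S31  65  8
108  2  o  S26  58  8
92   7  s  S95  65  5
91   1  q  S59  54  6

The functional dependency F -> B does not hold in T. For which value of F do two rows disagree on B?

F=5: 7 rows → B = 7, 7, 7, 7, 7, 7, 7 ✓
F=8: 3 rows → B takes values {7, 2} — violation
F=3: 4 rows → B = 7, 7, 7, 7 ✓
F=6: 3 rows → B = 1, 1, 1 ✓
The only F value with inconsistent B is F=8.

8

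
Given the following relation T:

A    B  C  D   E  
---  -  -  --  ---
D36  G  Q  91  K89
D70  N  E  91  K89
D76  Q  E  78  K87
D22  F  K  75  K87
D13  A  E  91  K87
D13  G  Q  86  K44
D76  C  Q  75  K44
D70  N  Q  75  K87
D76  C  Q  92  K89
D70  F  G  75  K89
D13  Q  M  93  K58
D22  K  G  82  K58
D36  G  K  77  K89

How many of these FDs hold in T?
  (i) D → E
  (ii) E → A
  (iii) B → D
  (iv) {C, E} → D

0

(i) D → E: D=91: 3 rows → E takes values {K89, K87} — violation; D=75: 4 rows → E takes values {K87, K44, K89} — violation — fails.
(ii) E → A: E=K89: 5 rows → A takes values {D36, D70, D76} — violation; E=K87: 4 rows → A takes values {D76, D22, D13, D70} — violation; E=K44: 2 rows → A takes values {D13, D76} — violation; E=K58: 2 rows → A takes values {D13, D22} — violation — fails.
(iii) B → D: B=G: 3 rows → D takes values {91, 86, 77} — violation; B=N: 2 rows → D takes values {91, 75} — violation; B=Q: 2 rows → D takes values {78, 93} — violation; B=C: 2 rows → D takes values {75, 92} — violation — fails.
(iv) {C, E} → D: (C=Q, E=K89): 2 rows → D takes values {91, 92} — violation; (C=E, E=K87): 2 rows → D takes values {78, 91} — violation; (C=Q, E=K44): 2 rows → D takes values {86, 75} — violation — fails.
None of the 4 dependencies hold.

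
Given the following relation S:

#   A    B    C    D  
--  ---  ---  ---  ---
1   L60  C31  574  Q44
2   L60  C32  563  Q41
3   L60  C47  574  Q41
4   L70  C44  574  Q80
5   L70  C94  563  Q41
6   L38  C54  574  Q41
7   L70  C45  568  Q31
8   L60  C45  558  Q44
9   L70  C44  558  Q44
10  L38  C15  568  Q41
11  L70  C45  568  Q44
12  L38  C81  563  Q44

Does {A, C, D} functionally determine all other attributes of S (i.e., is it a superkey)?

All 12 rows have distinct {A, C, D} values, so {A, C, D} → (all attributes) holds and {A, C, D} is a superkey.

Yes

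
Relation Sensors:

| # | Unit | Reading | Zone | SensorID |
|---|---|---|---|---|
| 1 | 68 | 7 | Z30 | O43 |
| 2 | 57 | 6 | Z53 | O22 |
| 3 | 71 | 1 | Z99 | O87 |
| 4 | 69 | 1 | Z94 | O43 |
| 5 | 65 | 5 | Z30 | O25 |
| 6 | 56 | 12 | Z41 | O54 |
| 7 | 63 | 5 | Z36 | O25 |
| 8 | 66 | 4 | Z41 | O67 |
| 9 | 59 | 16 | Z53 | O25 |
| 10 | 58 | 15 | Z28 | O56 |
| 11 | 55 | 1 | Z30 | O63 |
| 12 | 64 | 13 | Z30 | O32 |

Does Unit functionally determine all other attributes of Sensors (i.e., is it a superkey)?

Yes

All 12 rows have distinct Unit values, so Unit → (all attributes) holds and Unit is a superkey.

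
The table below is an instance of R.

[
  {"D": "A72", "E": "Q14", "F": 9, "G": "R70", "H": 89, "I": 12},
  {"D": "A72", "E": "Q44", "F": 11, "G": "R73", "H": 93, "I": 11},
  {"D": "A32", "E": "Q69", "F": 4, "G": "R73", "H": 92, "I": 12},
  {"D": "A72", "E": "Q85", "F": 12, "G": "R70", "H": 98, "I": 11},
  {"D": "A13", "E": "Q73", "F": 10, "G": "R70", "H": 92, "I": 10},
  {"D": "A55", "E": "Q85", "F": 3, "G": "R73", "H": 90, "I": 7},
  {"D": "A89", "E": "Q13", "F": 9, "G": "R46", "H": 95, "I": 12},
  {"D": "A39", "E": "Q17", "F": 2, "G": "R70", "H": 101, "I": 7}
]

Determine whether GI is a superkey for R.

Yes

All 8 rows have distinct GI values, so GI → (all attributes) holds and GI is a superkey.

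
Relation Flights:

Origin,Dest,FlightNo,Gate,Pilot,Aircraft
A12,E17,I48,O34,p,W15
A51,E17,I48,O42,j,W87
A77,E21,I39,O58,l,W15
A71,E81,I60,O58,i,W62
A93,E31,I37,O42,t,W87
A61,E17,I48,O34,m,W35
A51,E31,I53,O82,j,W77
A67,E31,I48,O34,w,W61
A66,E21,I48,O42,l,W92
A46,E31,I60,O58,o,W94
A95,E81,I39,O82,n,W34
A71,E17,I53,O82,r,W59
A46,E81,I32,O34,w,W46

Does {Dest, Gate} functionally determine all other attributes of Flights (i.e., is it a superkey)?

No

Two distinct rows share (Dest=E17, Gate=O34), so {Dest, Gate} does not determine every attribute — not a superkey.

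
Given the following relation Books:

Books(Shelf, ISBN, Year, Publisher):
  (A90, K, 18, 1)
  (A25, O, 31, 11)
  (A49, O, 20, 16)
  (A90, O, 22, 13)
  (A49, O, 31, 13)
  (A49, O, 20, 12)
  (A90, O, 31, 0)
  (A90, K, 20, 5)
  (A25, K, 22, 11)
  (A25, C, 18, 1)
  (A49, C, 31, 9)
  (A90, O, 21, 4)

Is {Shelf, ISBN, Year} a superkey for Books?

Two distinct rows share (Shelf=A49, ISBN=O, Year=20), so {Shelf, ISBN, Year} does not determine every attribute — not a superkey.

No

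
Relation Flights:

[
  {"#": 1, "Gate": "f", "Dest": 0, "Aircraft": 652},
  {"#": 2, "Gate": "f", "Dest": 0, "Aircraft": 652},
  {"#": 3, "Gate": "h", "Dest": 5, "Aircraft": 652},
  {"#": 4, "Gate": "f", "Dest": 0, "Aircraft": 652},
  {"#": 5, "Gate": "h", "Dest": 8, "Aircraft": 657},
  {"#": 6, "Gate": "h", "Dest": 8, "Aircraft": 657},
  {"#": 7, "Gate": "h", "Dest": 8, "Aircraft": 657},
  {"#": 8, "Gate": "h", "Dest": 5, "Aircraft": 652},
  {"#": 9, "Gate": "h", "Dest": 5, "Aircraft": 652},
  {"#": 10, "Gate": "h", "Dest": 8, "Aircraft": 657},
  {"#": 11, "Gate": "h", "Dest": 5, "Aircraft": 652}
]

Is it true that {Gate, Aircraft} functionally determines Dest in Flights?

Yes

(Gate=f, Aircraft=652): rows 1, 2, 4 → Dest = 0, 0, 0 ✓
(Gate=h, Aircraft=652): rows 3, 8, 9, 11 → Dest = 5, 5, 5, 5 ✓
(Gate=h, Aircraft=657): rows 5, 6, 7, 10 → Dest = 8, 8, 8, 8 ✓
Every {Gate, Aircraft} value is associated with a single Dest value, so {Gate, Aircraft} → Dest holds.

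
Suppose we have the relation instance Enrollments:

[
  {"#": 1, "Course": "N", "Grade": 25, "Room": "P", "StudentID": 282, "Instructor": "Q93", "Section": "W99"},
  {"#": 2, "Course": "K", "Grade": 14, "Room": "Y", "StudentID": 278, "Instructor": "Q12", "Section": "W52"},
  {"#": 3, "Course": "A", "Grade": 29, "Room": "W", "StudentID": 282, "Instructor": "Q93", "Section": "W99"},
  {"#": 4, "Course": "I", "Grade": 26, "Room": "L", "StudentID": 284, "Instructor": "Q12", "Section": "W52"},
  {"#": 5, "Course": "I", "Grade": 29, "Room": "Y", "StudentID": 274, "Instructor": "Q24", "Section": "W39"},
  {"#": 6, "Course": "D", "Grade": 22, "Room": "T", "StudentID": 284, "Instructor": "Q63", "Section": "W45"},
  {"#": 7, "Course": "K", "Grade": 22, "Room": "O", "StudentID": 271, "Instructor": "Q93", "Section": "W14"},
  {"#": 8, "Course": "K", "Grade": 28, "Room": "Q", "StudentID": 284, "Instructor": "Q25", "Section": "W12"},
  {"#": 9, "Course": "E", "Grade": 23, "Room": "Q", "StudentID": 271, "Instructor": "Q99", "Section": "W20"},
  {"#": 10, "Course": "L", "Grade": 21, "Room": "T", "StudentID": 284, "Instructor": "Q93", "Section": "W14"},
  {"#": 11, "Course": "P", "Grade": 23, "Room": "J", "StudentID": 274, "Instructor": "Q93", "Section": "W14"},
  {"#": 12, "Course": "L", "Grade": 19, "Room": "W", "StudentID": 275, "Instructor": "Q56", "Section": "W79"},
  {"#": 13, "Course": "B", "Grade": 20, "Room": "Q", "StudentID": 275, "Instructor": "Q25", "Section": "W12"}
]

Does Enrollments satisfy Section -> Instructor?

Section=W99: rows 1, 3 → Instructor = Q93, Q93 ✓
Section=W52: rows 2, 4 → Instructor = Q12, Q12 ✓
Section=W39: row 5 → Instructor = Q24 ✓
Section=W45: row 6 → Instructor = Q63 ✓
Section=W14: rows 7, 10, 11 → Instructor = Q93, Q93, Q93 ✓
Section=W12: rows 8, 13 → Instructor = Q25, Q25 ✓
Section=W20: row 9 → Instructor = Q99 ✓
Section=W79: row 12 → Instructor = Q56 ✓
Every Section value is associated with a single Instructor value, so Section -> Instructor holds.

Yes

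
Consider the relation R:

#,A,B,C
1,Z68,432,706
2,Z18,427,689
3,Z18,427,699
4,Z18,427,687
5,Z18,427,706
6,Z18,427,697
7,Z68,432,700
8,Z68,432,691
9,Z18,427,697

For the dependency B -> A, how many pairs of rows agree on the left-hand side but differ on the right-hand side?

B=432: all 3 rows agree on A — 0 pairs.
B=427: all 6 rows agree on A — 0 pairs.

0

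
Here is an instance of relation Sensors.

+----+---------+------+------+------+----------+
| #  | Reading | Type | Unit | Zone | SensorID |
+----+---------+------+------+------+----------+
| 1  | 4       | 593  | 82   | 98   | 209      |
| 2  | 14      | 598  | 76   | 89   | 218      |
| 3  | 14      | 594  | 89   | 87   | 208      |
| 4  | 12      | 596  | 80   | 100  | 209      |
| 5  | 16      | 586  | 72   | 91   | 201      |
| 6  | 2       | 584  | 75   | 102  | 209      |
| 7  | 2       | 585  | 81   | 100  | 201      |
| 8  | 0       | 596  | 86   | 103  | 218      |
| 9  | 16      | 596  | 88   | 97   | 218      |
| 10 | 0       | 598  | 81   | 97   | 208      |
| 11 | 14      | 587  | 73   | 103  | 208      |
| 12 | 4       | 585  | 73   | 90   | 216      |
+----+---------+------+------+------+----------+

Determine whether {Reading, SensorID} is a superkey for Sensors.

Rows 3 and 11 have the same {Reading, SensorID} value (Reading=14, SensorID=208) but are distinct tuples, so {Reading, SensorID} does not determine every attribute — not a superkey.

No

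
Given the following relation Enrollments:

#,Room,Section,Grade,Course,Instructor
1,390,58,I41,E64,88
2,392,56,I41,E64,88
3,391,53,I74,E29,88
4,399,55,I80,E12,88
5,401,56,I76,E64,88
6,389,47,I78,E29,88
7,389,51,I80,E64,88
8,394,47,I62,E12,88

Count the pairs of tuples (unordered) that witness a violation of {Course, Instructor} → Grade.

7

(Course=E64, Instructor=88): violating pairs (1,5), (1,7), (2,5), (2,7), (5,7) — 5 pairs.
(Course=E29, Instructor=88): violating pairs (3,6) — 1 pair.
(Course=E12, Instructor=88): violating pairs (4,8) — 1 pair.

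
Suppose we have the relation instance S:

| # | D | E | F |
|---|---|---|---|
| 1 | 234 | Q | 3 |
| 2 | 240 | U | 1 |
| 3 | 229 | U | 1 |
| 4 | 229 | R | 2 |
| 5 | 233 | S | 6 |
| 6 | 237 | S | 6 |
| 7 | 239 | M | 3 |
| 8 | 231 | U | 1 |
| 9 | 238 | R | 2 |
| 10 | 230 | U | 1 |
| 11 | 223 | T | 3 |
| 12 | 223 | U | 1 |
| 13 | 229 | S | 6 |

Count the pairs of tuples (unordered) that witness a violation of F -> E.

F=3: violating pairs (1,7), (1,11), (7,11) — 3 pairs.
F=1: all 5 rows agree on E — 0 pairs.
F=2: all 2 rows agree on E — 0 pairs.
F=6: all 3 rows agree on E — 0 pairs.

3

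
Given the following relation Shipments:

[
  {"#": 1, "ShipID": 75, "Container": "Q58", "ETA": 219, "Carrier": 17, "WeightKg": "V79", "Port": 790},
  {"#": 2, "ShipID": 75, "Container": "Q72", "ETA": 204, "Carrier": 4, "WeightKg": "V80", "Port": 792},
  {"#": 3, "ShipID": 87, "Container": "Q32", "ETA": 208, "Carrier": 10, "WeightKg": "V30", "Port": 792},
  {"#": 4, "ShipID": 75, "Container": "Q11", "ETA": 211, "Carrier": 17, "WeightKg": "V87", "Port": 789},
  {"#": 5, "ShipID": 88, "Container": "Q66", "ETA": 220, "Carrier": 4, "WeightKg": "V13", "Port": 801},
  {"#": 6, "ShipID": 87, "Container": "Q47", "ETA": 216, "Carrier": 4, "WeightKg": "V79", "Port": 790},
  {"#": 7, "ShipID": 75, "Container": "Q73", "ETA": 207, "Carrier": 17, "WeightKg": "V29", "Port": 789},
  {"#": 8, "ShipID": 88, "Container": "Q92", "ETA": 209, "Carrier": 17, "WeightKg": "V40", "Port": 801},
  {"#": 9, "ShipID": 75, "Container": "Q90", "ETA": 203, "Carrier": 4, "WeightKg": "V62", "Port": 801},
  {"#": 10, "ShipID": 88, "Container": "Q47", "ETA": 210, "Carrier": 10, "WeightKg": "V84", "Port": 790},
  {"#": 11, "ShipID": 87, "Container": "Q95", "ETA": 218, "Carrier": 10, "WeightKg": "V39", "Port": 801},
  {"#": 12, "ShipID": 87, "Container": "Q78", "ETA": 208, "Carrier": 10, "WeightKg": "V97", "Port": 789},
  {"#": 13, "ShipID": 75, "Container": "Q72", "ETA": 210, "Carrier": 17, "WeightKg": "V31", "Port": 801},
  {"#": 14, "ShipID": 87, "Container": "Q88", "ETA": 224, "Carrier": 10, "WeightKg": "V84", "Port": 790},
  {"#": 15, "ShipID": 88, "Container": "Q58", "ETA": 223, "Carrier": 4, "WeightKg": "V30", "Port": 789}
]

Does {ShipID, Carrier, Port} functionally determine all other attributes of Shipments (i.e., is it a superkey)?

Rows 4 and 7 have the same {ShipID, Carrier, Port} value (ShipID=75, Carrier=17, Port=789) but are distinct tuples, so {ShipID, Carrier, Port} does not determine every attribute — not a superkey.

No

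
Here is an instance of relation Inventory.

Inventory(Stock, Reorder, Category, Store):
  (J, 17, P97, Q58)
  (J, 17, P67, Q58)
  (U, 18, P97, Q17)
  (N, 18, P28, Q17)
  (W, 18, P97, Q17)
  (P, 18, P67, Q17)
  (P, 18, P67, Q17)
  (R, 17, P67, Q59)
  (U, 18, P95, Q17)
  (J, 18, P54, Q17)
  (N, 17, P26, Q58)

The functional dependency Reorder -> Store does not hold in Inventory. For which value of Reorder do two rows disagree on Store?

Reorder=17: 4 rows → Store takes values {Q58, Q59} — violation
Reorder=18: 7 rows → Store = Q17, Q17, Q17, Q17, Q17, Q17, Q17 ✓
The only Reorder value with inconsistent Store is Reorder=17.

17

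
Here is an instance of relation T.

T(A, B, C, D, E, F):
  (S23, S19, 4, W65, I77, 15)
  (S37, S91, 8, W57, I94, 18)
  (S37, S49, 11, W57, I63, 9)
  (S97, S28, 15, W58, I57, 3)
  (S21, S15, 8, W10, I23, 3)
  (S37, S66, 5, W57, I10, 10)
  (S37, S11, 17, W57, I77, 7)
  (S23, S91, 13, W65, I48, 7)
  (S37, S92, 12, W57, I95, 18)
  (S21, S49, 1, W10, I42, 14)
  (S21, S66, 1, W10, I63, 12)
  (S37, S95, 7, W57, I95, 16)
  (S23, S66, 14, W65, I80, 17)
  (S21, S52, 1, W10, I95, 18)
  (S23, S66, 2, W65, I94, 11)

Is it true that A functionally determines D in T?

A=S23: 4 rows → D = W65, W65, W65, W65 ✓
A=S37: 6 rows → D = W57, W57, W57, W57, W57, W57 ✓
A=S97: 1 row → D = W58 ✓
A=S21: 4 rows → D = W10, W10, W10, W10 ✓
Every A value is associated with a single D value, so A → D holds.

Yes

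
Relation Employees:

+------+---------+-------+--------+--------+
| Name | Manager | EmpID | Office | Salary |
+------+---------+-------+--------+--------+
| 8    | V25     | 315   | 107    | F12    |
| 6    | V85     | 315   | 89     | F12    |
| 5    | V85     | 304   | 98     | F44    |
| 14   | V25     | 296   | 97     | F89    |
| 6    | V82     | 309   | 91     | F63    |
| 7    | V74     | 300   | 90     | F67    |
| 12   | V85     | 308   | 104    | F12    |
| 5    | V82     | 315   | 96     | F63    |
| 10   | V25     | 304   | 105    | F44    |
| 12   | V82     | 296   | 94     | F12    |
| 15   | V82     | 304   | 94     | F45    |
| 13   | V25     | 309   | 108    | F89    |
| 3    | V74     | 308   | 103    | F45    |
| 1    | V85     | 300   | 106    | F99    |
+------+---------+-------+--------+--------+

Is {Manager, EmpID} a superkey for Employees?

Yes

All 14 rows have distinct {Manager, EmpID} values, so {Manager, EmpID} → (all attributes) holds and {Manager, EmpID} is a superkey.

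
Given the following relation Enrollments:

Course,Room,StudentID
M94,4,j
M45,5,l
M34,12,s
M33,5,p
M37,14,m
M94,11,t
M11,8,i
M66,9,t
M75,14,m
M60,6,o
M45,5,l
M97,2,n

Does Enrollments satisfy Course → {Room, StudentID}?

No

Course=M94: 2 rows → {Room,StudentID} takes values {(4, j), (11, t)} — violation
Course=M45: 2 rows → {Room,StudentID} = (5, l), (5, l) ✓
Course=M34: 1 row → {Room,StudentID} = (12, s) ✓
Course=M33: 1 row → {Room,StudentID} = (5, p) ✓
Course=M37: 1 row → {Room,StudentID} = (14, m) ✓
Course=M11: 1 row → {Room,StudentID} = (8, i) ✓
Course=M66: 1 row → {Room,StudentID} = (9, t) ✓
Course=M75: 1 row → {Room,StudentID} = (14, m) ✓
Course=M60: 1 row → {Room,StudentID} = (6, o) ✓
Course=M97: 1 row → {Room,StudentID} = (2, n) ✓
Two rows agree on Course but differ on {Room, StudentID}, so Course → {Room, StudentID} does not hold.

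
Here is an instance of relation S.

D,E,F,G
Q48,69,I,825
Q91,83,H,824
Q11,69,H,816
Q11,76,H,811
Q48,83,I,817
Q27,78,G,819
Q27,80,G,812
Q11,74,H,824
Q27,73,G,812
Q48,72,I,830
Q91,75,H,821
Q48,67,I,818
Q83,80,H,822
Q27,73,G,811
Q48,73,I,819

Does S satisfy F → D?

F=I: 5 rows → D = Q48, Q48, Q48, Q48, Q48 ✓
F=H: 6 rows → D takes values {Q91, Q11, Q83} — violation
F=G: 4 rows → D = Q27, Q27, Q27, Q27 ✓
Two rows agree on F but differ on D, so F → D does not hold.

No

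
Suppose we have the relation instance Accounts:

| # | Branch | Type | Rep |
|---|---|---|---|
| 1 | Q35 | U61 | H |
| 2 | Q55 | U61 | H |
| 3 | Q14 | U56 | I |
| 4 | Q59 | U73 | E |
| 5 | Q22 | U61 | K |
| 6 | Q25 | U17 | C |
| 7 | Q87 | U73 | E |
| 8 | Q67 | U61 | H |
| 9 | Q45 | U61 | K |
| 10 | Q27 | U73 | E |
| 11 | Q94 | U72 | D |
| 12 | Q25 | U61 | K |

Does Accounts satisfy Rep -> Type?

Rep=H: rows 1, 2, 8 → Type = U61, U61, U61 ✓
Rep=I: row 3 → Type = U56 ✓
Rep=E: rows 4, 7, 10 → Type = U73, U73, U73 ✓
Rep=K: rows 5, 9, 12 → Type = U61, U61, U61 ✓
Rep=C: row 6 → Type = U17 ✓
Rep=D: row 11 → Type = U72 ✓
Every Rep value is associated with a single Type value, so Rep -> Type holds.

Yes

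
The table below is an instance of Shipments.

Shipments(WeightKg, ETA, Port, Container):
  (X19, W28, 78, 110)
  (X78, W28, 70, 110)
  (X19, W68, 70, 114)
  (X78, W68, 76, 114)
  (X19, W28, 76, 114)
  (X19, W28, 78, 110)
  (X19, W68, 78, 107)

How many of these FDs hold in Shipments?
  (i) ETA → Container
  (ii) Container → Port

0

(i) ETA → Container: ETA=W28: 4 rows → Container takes values {110, 114} — violation; ETA=W68: 3 rows → Container takes values {114, 107} — violation — fails.
(ii) Container → Port: Container=110: 3 rows → Port takes values {78, 70} — violation; Container=114: 3 rows → Port takes values {70, 76} — violation — fails.
None of the 2 dependencies hold.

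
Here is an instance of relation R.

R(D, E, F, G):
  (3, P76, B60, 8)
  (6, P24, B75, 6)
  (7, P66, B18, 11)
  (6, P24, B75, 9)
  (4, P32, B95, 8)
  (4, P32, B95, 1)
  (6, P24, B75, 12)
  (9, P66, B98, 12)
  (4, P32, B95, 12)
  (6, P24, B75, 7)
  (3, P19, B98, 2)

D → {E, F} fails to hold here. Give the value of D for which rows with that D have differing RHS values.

3

D=3: 2 rows → {E,F} takes values {(P76, B60), (P19, B98)} — violation
D=6: 4 rows → {E,F} = (P24, B75), (P24, B75), (P24, B75), (P24, B75) ✓
D=7: 1 row → {E,F} = (P66, B18) ✓
D=4: 3 rows → {E,F} = (P32, B95), (P32, B95), (P32, B95) ✓
D=9: 1 row → {E,F} = (P66, B98) ✓
The only D value with inconsistent RHS is D=3.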